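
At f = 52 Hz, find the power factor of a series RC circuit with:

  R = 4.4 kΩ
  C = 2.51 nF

Step 1 — Angular frequency: ω = 2π·f = 2π·52 = 326.7 rad/s.
Step 2 — Component impedances:
  R: Z = R = 4400 Ω
  C: Z = 1/(jωC) = -j/(ω·C) = 0 - j1.219e+06 Ω
Step 3 — Series combination: Z_total = R + C = 4400 - j1.219e+06 Ω = 1.219e+06∠-89.8° Ω.
Step 4 — Power factor: PF = cos(φ) = Re(Z)/|Z| = 4400/1.2194e+06 = 0.003608.
Step 5 — Type: Im(Z) = -1.219e+06 ⇒ leading (phase φ = -89.8°).

PF = 0.003608 (leading, φ = -89.8°)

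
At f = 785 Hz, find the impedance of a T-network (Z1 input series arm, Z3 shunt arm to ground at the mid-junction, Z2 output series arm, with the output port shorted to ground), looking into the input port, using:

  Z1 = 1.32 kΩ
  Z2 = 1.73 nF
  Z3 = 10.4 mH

Step 1 — Angular frequency: ω = 2π·f = 2π·785 = 4932 rad/s.
Step 2 — Component impedances:
  Z1: Z = R = 1320 Ω
  Z2: Z = 1/(jωC) = -j/(ω·C) = 0 - j1.172e+05 Ω
  Z3: Z = jωL = j·4932·0.0104 = 0 + j51.3 Ω
Step 3 — With the output port shorted to ground, the output series arm Z2 runs from the junction to ground; the shunt arm Z3 also runs from the junction to ground. They appear in parallel: Z3 || Z2 = 0 + j51.32 Ω.
Step 4 — Series with input arm Z1: Z_in = Z1 + (Z3 || Z2) = 1320 + j51.32 Ω = 1321∠2.2° Ω.

Z = 1320 + j51.32 Ω = 1321∠2.2° Ω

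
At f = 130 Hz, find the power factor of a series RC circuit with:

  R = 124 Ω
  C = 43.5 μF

Step 1 — Angular frequency: ω = 2π·f = 2π·130 = 816.8 rad/s.
Step 2 — Component impedances:
  R: Z = R = 124 Ω
  C: Z = 1/(jωC) = -j/(ω·C) = 0 - j28.14 Ω
Step 3 — Series combination: Z_total = R + C = 124 - j28.14 Ω = 127.2∠-12.8° Ω.
Step 4 — Power factor: PF = cos(φ) = Re(Z)/|Z| = 124/127.15 = 0.9752.
Step 5 — Type: Im(Z) = -28.14 ⇒ leading (phase φ = -12.8°).

PF = 0.9752 (leading, φ = -12.8°)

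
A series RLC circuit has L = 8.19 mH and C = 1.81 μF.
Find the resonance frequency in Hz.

Step 1 — Resonance condition Im(Z)=0 gives ω₀ = 1/√(LC).
Step 2 — ω₀ = 1/√(0.00819·1.81e-06) = 8213 rad/s.
Step 3 — f₀ = ω₀/(2π) = 1307 Hz.

f₀ = 1307 Hz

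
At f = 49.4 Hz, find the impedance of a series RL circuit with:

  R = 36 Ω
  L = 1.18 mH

Step 1 — Angular frequency: ω = 2π·f = 2π·49.4 = 310.4 rad/s.
Step 2 — Component impedances:
  R: Z = R = 36 Ω
  L: Z = jωL = j·310.4·0.00118 = 0 + j0.3663 Ω
Step 3 — Series combination: Z_total = R + L = 36 + j0.3663 Ω = 36∠0.6° Ω.

Z = 36 + j0.3663 Ω = 36∠0.6° Ω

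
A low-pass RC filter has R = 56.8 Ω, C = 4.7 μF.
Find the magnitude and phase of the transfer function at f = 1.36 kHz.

Step 1 — Angular frequency: ω = 2π·1360 = 8545 rad/s.
Step 2 — Transfer function: H(jω) = 1/(1 + jωRC).
Step 3 — Denominator: 1 + jωRC = 1 + j·8545·56.8·4.7e-06 = 1 + j2.281.
Step 4 — H = 0.1612 - j0.3677.
Step 5 — Magnitude: |H| = 0.4015 (-7.9 dB); phase: φ = -66.3°.

|H| = 0.4015 (-7.9 dB), φ = -66.3°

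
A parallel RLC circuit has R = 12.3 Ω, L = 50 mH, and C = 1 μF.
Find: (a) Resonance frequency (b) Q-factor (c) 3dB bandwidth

Step 1 — Resonance: ω₀ = 1/√(LC) = 1/√(0.05·1e-06) = 4472 rad/s.
Step 2 — f₀ = ω₀/(2π) = 711.8 Hz.
Step 3 — Parallel Q: Q = R/(ω₀L) = 12.3/(4472·0.05) = 0.05501.
Step 4 — Bandwidth: Δω = ω₀/Q = 8.13e+04 rad/s; BW = Δω/(2π) = 1.294e+04 Hz.

(a) f₀ = 711.8 Hz  (b) Q = 0.05501  (c) BW = 1.294e+04 Hz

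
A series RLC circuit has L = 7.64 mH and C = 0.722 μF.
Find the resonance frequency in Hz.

Step 1 — Resonance condition Im(Z)=0 gives ω₀ = 1/√(LC).
Step 2 — ω₀ = 1/√(0.00764·7.22e-07) = 1.346e+04 rad/s.
Step 3 — f₀ = ω₀/(2π) = 2143 Hz.

f₀ = 2143 Hz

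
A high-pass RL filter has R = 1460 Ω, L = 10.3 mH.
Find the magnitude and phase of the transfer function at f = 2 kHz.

Step 1 — Angular frequency: ω = 2π·2000 = 1.257e+04 rad/s.
Step 2 — Transfer function: H(jω) = jωL/(R + jωL).
Step 3 — Numerator jωL = j·129.4; denominator R + jωL = 1460 + j129.4.
Step 4 — H = 0.007798 + j0.08796.
Step 5 — Magnitude: |H| = 0.08831 (-21.1 dB); phase: φ = 84.9°.

|H| = 0.08831 (-21.1 dB), φ = 84.9°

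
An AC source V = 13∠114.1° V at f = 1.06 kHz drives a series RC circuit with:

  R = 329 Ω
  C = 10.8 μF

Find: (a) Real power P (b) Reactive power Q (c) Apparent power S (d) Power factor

Step 1 — Angular frequency: ω = 2π·f = 2π·1060 = 6660 rad/s.
Step 2 — Component impedances:
  R: Z = R = 329 Ω
  C: Z = 1/(jωC) = -j/(ω·C) = 0 - j13.9 Ω
Step 3 — Series combination: Z_total = R + C = 329 - j13.9 Ω = 329.3∠-2.4° Ω.
Step 4 — Source phasor: V = 13∠114.1° V = -5.308 + j11.87 V.
Step 5 — Current: I = V / Z = -0.01763 + j0.03532 A = 0.03948∠116.5° A.
Step 6 — Complex power: S = V·I* = 0.5128 - j0.02167 VA.
Step 7 — Real power: P = Re(S) = 0.5128 W.
Step 8 — Reactive power: Q = Im(S) = -0.02167 VAR.
Step 9 — Apparent power: |S| = 0.5132 VA.
Step 10 — Power factor: PF = P/|S| = 0.9991 (leading).

(a) P = 0.5128 W  (b) Q = -0.02167 VAR  (c) S = 0.5132 VA  (d) PF = 0.9991 (leading)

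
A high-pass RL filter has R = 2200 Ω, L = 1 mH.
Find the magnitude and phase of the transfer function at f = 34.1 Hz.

Step 1 — Angular frequency: ω = 2π·34.1 = 214.3 rad/s.
Step 2 — Transfer function: H(jω) = jωL/(R + jωL).
Step 3 — Numerator jωL = j·0.2143; denominator R + jωL = 2200 + j0.2143.
Step 4 — H = 9.485e-09 + j9.739e-05.
Step 5 — Magnitude: |H| = 9.739e-05 (-80.2 dB); phase: φ = 90.0°.

|H| = 9.739e-05 (-80.2 dB), φ = 90.0°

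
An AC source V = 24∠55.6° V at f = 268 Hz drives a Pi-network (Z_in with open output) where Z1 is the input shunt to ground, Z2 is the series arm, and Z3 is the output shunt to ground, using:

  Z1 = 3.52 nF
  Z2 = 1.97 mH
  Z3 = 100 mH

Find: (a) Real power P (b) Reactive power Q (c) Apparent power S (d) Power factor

Step 1 — Angular frequency: ω = 2π·f = 2π·268 = 1684 rad/s.
Step 2 — Component impedances:
  Z1: Z = 1/(jωC) = -j/(ω·C) = 0 - j1.687e+05 Ω
  Z2: Z = jωL = j·1684·0.00197 = 0 + j3.317 Ω
  Z3: Z = jωL = j·1684·0.1 = 0 + j168.4 Ω
Step 3 — With open output, the series arm Z2 and the output shunt Z3 appear in series to ground: Z2 + Z3 = 0 + j171.7 Ω.
Step 4 — Parallel with input shunt Z1: Z_in = Z1 || (Z2 + Z3) = 0 + j171.9 Ω = 171.9∠90.0° Ω.
Step 5 — Source phasor: V = 24∠55.6° V = 13.56 + j19.8 V.
Step 6 — Current: I = V / Z = 0.1152 - j0.07889 A = 0.1396∠-34.4° A.
Step 7 — Complex power: S = V·I* = 0 + j3.351 VA.
Step 8 — Real power: P = Re(S) = 0 W.
Step 9 — Reactive power: Q = Im(S) = 3.351 VAR.
Step 10 — Apparent power: |S| = 3.351 VA.
Step 11 — Power factor: PF = P/|S| = 0 (lagging).

(a) P = 0 W  (b) Q = 3.351 VAR  (c) S = 3.351 VA  (d) PF = 0 (lagging)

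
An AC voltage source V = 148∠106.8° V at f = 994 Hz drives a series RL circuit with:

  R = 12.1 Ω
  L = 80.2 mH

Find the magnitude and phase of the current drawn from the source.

Step 1 — Angular frequency: ω = 2π·f = 2π·994 = 6245 rad/s.
Step 2 — Component impedances:
  R: Z = R = 12.1 Ω
  L: Z = jωL = j·6245·0.0802 = 0 + j500.9 Ω
Step 3 — Series combination: Z_total = R + L = 12.1 + j500.9 Ω = 501∠88.6° Ω.
Step 4 — Source phasor: V = 148∠106.8° V = -42.78 + j141.7 V.
Step 5 — Ohm's law: I = V / Z_total = (-42.78 + j141.7) / (12.1 + j500.9) = 0.2806 + j0.09218 A.
Step 6 — Convert to polar: |I| = 0.2954 A, ∠I = 18.2°.

I = 0.2954∠18.2° A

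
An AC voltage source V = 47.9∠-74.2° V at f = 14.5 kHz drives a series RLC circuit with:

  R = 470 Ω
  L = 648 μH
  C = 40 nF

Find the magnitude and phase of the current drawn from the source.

Step 1 — Angular frequency: ω = 2π·f = 2π·1.45e+04 = 9.111e+04 rad/s.
Step 2 — Component impedances:
  R: Z = R = 470 Ω
  L: Z = jωL = j·9.111e+04·0.000648 = 0 + j59.04 Ω
  C: Z = 1/(jωC) = -j/(ω·C) = 0 - j274.4 Ω
Step 3 — Series combination: Z_total = R + L + C = 470 - j215.4 Ω = 517∠-24.6° Ω.
Step 4 — Source phasor: V = 47.9∠-74.2° V = 13.04 - j46.09 V.
Step 5 — Ohm's law: I = V / Z_total = (13.04 - j46.09) / (470 - j215.4) = 0.06007 - j0.07054 A.
Step 6 — Convert to polar: |I| = 0.09265 A, ∠I = -49.6°.

I = 0.09265∠-49.6° A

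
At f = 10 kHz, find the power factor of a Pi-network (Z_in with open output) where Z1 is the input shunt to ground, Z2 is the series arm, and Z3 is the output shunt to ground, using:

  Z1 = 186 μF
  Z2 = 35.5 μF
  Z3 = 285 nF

Step 1 — Angular frequency: ω = 2π·f = 2π·1e+04 = 6.283e+04 rad/s.
Step 2 — Component impedances:
  Z1: Z = 1/(jωC) = -j/(ω·C) = 0 - j0.08557 Ω
  Z2: Z = 1/(jωC) = -j/(ω·C) = 0 - j0.4483 Ω
  Z3: Z = 1/(jωC) = -j/(ω·C) = 0 - j55.84 Ω
Step 3 — With open output, the series arm Z2 and the output shunt Z3 appear in series to ground: Z2 + Z3 = 0 - j56.29 Ω.
Step 4 — Parallel with input shunt Z1: Z_in = Z1 || (Z2 + Z3) = 0 - j0.08544 Ω = 0.08544∠-90.0° Ω.
Step 5 — Power factor: PF = cos(φ) = Re(Z)/|Z| = 0/0.08544 = 0.
Step 6 — Type: Im(Z) = -0.08544 ⇒ leading (phase φ = -90.0°).

PF = 0 (leading, φ = -90.0°)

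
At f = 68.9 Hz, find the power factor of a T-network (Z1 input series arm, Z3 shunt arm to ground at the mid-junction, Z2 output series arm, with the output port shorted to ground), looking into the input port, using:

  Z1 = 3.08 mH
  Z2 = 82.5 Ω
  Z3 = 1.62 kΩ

Step 1 — Angular frequency: ω = 2π·f = 2π·68.9 = 432.9 rad/s.
Step 2 — Component impedances:
  Z1: Z = jωL = j·432.9·0.00308 = 0 + j1.333 Ω
  Z2: Z = R = 82.5 Ω
  Z3: Z = R = 1620 Ω
Step 3 — With the output port shorted to ground, the output series arm Z2 runs from the junction to ground; the shunt arm Z3 also runs from the junction to ground. They appear in parallel: Z3 || Z2 = 78.5 Ω.
Step 4 — Series with input arm Z1: Z_in = Z1 + (Z3 || Z2) = 78.5 + j1.333 Ω = 78.51∠1.0° Ω.
Step 5 — Power factor: PF = cos(φ) = Re(Z)/|Z| = 78.5/78.51 = 0.9999.
Step 6 — Type: Im(Z) = 1.333 ⇒ lagging (phase φ = 1.0°).

PF = 0.9999 (lagging, φ = 1.0°)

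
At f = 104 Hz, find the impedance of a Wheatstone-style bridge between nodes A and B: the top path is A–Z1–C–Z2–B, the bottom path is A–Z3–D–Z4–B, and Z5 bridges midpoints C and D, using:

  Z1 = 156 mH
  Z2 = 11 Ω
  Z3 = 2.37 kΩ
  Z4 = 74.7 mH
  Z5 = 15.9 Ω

Step 1 — Angular frequency: ω = 2π·f = 2π·104 = 653.5 rad/s.
Step 2 — Component impedances:
  Z1: Z = jωL = j·653.5·0.156 = 0 + j101.9 Ω
  Z2: Z = R = 11 Ω
  Z3: Z = R = 2370 Ω
  Z4: Z = jωL = j·653.5·0.0747 = 0 + j48.81 Ω
  Z5: Z = R = 15.9 Ω
Step 3 — Bridge requires nodal analysis (the Z5 bridge couples midpoints C and D, so the two paths cannot be reduced to a simple series/parallel combination). Setting node B to ground and injecting 1 A at node A, the 3-node admittance system at A, C, D solves to V_A = Z_AB = 14.06 + j103.5 Ω = 104.5∠82.3° Ω.

Z = 14.06 + j103.5 Ω = 104.5∠82.3° Ω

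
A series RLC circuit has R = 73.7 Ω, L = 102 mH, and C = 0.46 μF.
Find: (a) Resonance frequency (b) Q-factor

Step 1 — Resonance condition Im(Z)=0 gives ω₀ = 1/√(LC).
Step 2 — ω₀ = 1/√(0.102·4.6e-07) = 4617 rad/s.
Step 3 — f₀ = ω₀/(2π) = 734.8 Hz.
Step 4 — Series Q: Q = ω₀L/R = 4617·0.102/73.7 = 6.389.

(a) f₀ = 734.8 Hz  (b) Q = 6.389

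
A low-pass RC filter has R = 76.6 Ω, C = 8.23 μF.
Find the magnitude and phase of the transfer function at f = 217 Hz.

Step 1 — Angular frequency: ω = 2π·217 = 1363 rad/s.
Step 2 — Transfer function: H(jω) = 1/(1 + jωRC).
Step 3 — Denominator: 1 + jωRC = 1 + j·1363·76.6·8.23e-06 = 1 + j0.8595.
Step 4 — H = 0.5751 - j0.4943.
Step 5 — Magnitude: |H| = 0.7584 (-2.4 dB); phase: φ = -40.7°.

|H| = 0.7584 (-2.4 dB), φ = -40.7°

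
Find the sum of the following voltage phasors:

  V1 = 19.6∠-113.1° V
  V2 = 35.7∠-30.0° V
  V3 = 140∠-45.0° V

Step 1 — Convert each phasor to rectangular form:
  V1 = 19.6·(cos(-113.1°) + j·sin(-113.1°)) = -7.69 - j18.03 V
  V2 = 35.7·(cos(-30.0°) + j·sin(-30.0°)) = 30.92 - j17.85 V
  V3 = 140·(cos(-45.0°) + j·sin(-45.0°)) = 98.99 - j98.99 V
Step 2 — Sum components: V_total = 122.2 - j134.9 V.
Step 3 — Convert to polar: |V_total| = 182 V, ∠V_total = -47.8°.

V_total = 182∠-47.8° V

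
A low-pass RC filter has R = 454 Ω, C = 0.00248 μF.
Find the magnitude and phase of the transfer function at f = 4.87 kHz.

Step 1 — Angular frequency: ω = 2π·4870 = 3.06e+04 rad/s.
Step 2 — Transfer function: H(jω) = 1/(1 + jωRC).
Step 3 — Denominator: 1 + jωRC = 1 + j·3.06e+04·454·2.48e-09 = 1 + j0.03445.
Step 4 — H = 0.9988 - j0.03441.
Step 5 — Magnitude: |H| = 0.9994 (-0.0 dB); phase: φ = -2.0°.

|H| = 0.9994 (-0.0 dB), φ = -2.0°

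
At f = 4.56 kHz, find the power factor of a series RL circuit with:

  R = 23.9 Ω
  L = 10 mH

Step 1 — Angular frequency: ω = 2π·f = 2π·4560 = 2.865e+04 rad/s.
Step 2 — Component impedances:
  R: Z = R = 23.9 Ω
  L: Z = jωL = j·2.865e+04·0.01 = 0 + j286.5 Ω
Step 3 — Series combination: Z_total = R + L = 23.9 + j286.5 Ω = 287.5∠85.2° Ω.
Step 4 — Power factor: PF = cos(φ) = Re(Z)/|Z| = 23.9/287.5 = 0.08313.
Step 5 — Type: Im(Z) = 286.5 ⇒ lagging (phase φ = 85.2°).

PF = 0.08313 (lagging, φ = 85.2°)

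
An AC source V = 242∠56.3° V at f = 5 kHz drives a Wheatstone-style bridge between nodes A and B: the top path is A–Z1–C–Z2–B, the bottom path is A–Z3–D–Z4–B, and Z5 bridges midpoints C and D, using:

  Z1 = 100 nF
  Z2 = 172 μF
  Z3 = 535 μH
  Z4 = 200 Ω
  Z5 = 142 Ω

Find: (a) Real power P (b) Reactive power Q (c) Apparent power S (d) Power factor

Step 1 — Angular frequency: ω = 2π·f = 2π·5000 = 3.142e+04 rad/s.
Step 2 — Component impedances:
  Z1: Z = 1/(jωC) = -j/(ω·C) = 0 - j318.3 Ω
  Z2: Z = 1/(jωC) = -j/(ω·C) = 0 - j0.1851 Ω
  Z3: Z = jωL = j·3.142e+04·0.000535 = 0 + j16.81 Ω
  Z4: Z = R = 200 Ω
  Z5: Z = R = 142 Ω
Step 3 — Bridge requires nodal analysis (the Z5 bridge couples midpoints C and D, so the two paths cannot be reduced to a simple series/parallel combination). Setting node B to ground and injecting 1 A at node A, the 3-node admittance system at A, C, D solves to V_A = Z_AB = 86.06 - j6.013 Ω = 86.27∠-4.0° Ω.
Step 4 — Source phasor: V = 242∠56.3° V = 134.3 + j201.3 V.
Step 5 — Current: I = V / Z = 1.39 + j2.437 A = 2.805∠60.3° A.
Step 6 — Complex power: S = V·I* = 677.2 - j47.32 VA.
Step 7 — Real power: P = Re(S) = 677.2 W.
Step 8 — Reactive power: Q = Im(S) = -47.32 VAR.
Step 9 — Apparent power: |S| = 678.9 VA.
Step 10 — Power factor: PF = P/|S| = 0.9976 (leading).

(a) P = 677.2 W  (b) Q = -47.32 VAR  (c) S = 678.9 VA  (d) PF = 0.9976 (leading)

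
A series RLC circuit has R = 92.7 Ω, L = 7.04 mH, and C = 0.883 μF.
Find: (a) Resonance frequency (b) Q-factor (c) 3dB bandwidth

Step 1 — Resonance condition Im(Z)=0 gives ω₀ = 1/√(LC).
Step 2 — ω₀ = 1/√(0.00704·8.83e-07) = 1.268e+04 rad/s.
Step 3 — f₀ = ω₀/(2π) = 2019 Hz.
Step 4 — Series Q: Q = ω₀L/R = 1.268e+04·0.00704/92.7 = 0.9632.
Step 5 — 3dB bandwidth: Δω = ω₀/Q = 1.317e+04 rad/s; BW = Δω/(2π) = 2096 Hz.

(a) f₀ = 2019 Hz  (b) Q = 0.9632  (c) BW = 2096 Hz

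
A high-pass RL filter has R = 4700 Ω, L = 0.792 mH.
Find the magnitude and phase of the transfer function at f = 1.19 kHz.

Step 1 — Angular frequency: ω = 2π·1190 = 7477 rad/s.
Step 2 — Transfer function: H(jω) = jωL/(R + jωL).
Step 3 — Numerator jωL = j·5.922; denominator R + jωL = 4700 + j5.922.
Step 4 — H = 1.587e-06 + j0.00126.
Step 5 — Magnitude: |H| = 0.00126 (-58.0 dB); phase: φ = 89.9°.

|H| = 0.00126 (-58.0 dB), φ = 89.9°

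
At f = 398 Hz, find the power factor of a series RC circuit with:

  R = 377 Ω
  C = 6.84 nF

Step 1 — Angular frequency: ω = 2π·f = 2π·398 = 2501 rad/s.
Step 2 — Component impedances:
  R: Z = R = 377 Ω
  C: Z = 1/(jωC) = -j/(ω·C) = 0 - j5.846e+04 Ω
Step 3 — Series combination: Z_total = R + C = 377 - j5.846e+04 Ω = 5.846e+04∠-89.6° Ω.
Step 4 — Power factor: PF = cos(φ) = Re(Z)/|Z| = 377/58464 = 0.006448.
Step 5 — Type: Im(Z) = -5.846e+04 ⇒ leading (phase φ = -89.6°).

PF = 0.006448 (leading, φ = -89.6°)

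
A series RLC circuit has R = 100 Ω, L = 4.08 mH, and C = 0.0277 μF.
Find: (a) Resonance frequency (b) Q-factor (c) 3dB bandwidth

Step 1 — Resonance: ω₀ = 1/√(LC) = 1/√(0.00408·2.77e-08) = 9.407e+04 rad/s.
Step 2 — f₀ = ω₀/(2π) = 1.497e+04 Hz.
Step 3 — Series Q: Q = ω₀L/R = 9.407e+04·0.00408/100 = 3.838.
Step 4 — Bandwidth: Δω = ω₀/Q = 2.451e+04 rad/s; BW = Δω/(2π) = 3901 Hz.

(a) f₀ = 1.497e+04 Hz  (b) Q = 3.838  (c) BW = 3901 Hz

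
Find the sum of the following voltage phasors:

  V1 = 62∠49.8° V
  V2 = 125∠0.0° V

Step 1 — Convert each phasor to rectangular form:
  V1 = 62·(cos(49.8°) + j·sin(49.8°)) = 40.02 + j47.36 V
  V2 = 125·(cos(0.0°) + j·sin(0.0°)) = 125 V
Step 2 — Sum components: V_total = 165 + j47.36 V.
Step 3 — Convert to polar: |V_total| = 171.7 V, ∠V_total = 16.0°.

V_total = 171.7∠16.0° V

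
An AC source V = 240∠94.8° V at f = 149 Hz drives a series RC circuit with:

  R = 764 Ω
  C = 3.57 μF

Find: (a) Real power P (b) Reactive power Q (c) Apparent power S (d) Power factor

Step 1 — Angular frequency: ω = 2π·f = 2π·149 = 936.2 rad/s.
Step 2 — Component impedances:
  R: Z = R = 764 Ω
  C: Z = 1/(jωC) = -j/(ω·C) = 0 - j299.2 Ω
Step 3 — Series combination: Z_total = R + C = 764 - j299.2 Ω = 820.5∠-21.4° Ω.
Step 4 — Source phasor: V = 240∠94.8° V = -20.08 + j239.2 V.
Step 5 — Current: I = V / Z = -0.1291 + j0.2625 A = 0.2925∠116.2° A.
Step 6 — Complex power: S = V·I* = 65.37 - j25.6 VA.
Step 7 — Real power: P = Re(S) = 65.37 W.
Step 8 — Reactive power: Q = Im(S) = -25.6 VAR.
Step 9 — Apparent power: |S| = 70.2 VA.
Step 10 — Power factor: PF = P/|S| = 0.9311 (leading).

(a) P = 65.37 W  (b) Q = -25.6 VAR  (c) S = 70.2 VA  (d) PF = 0.9311 (leading)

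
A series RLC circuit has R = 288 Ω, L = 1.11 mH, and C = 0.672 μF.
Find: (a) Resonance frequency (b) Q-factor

Step 1 — Resonance condition Im(Z)=0 gives ω₀ = 1/√(LC).
Step 2 — ω₀ = 1/√(0.00111·6.72e-07) = 3.661e+04 rad/s.
Step 3 — f₀ = ω₀/(2π) = 5827 Hz.
Step 4 — Series Q: Q = ω₀L/R = 3.661e+04·0.00111/288 = 0.1411.

(a) f₀ = 5827 Hz  (b) Q = 0.1411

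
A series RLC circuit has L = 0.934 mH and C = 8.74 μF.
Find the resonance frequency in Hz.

Step 1 — Resonance condition Im(Z)=0 gives ω₀ = 1/√(LC).
Step 2 — ω₀ = 1/√(0.000934·8.74e-06) = 1.107e+04 rad/s.
Step 3 — f₀ = ω₀/(2π) = 1762 Hz.

f₀ = 1762 Hz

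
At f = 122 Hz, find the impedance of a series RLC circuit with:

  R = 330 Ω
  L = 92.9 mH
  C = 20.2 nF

Step 1 — Angular frequency: ω = 2π·f = 2π·122 = 766.5 rad/s.
Step 2 — Component impedances:
  R: Z = R = 330 Ω
  L: Z = jωL = j·766.5·0.0929 = 0 + j71.21 Ω
  C: Z = 1/(jωC) = -j/(ω·C) = 0 - j6.458e+04 Ω
Step 3 — Series combination: Z_total = R + L + C = 330 - j6.451e+04 Ω = 6.451e+04∠-89.7° Ω.

Z = 330 - j6.451e+04 Ω = 6.451e+04∠-89.7° Ω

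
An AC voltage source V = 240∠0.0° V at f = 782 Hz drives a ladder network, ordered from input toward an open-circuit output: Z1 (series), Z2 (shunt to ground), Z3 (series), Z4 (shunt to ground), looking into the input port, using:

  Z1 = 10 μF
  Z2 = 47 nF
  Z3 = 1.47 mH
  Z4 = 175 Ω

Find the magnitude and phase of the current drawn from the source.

Step 1 — Angular frequency: ω = 2π·f = 2π·782 = 4913 rad/s.
Step 2 — Component impedances:
  Z1: Z = 1/(jωC) = -j/(ω·C) = 0 - j20.35 Ω
  Z2: Z = 1/(jωC) = -j/(ω·C) = 0 - j4330 Ω
  Z3: Z = jωL = j·4913·0.00147 = 0 + j7.223 Ω
  Z4: Z = R = 175 Ω
Step 3 — Ladder network (open output): work backward from the far end, alternating series and parallel combinations. Z_in = 175.3 - j20.21 Ω = 176.5∠-6.6° Ω.
Step 4 — Source phasor: V = 240∠0.0° V = 240 V.
Step 5 — Ohm's law: I = V / Z_total = (240) / (175.3 - j20.21) = 1.351 + j0.1558 A.
Step 6 — Convert to polar: |I| = 1.36 A, ∠I = 6.6°.

I = 1.36∠6.6° A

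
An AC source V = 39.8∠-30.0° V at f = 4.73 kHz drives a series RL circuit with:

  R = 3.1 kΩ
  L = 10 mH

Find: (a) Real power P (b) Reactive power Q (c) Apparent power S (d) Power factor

Step 1 — Angular frequency: ω = 2π·f = 2π·4730 = 2.972e+04 rad/s.
Step 2 — Component impedances:
  R: Z = R = 3100 Ω
  L: Z = jωL = j·2.972e+04·0.01 = 0 + j297.2 Ω
Step 3 — Series combination: Z_total = R + L = 3100 + j297.2 Ω = 3114∠5.5° Ω.
Step 4 — Source phasor: V = 39.8∠-30.0° V = 34.47 - j19.9 V.
Step 5 — Current: I = V / Z = 0.01041 - j0.007417 A = 0.01278∠-35.5° A.
Step 6 — Complex power: S = V·I* = 0.5063 + j0.04854 VA.
Step 7 — Real power: P = Re(S) = 0.5063 W.
Step 8 — Reactive power: Q = Im(S) = 0.04854 VAR.
Step 9 — Apparent power: |S| = 0.5086 VA.
Step 10 — Power factor: PF = P/|S| = 0.9954 (lagging).

(a) P = 0.5063 W  (b) Q = 0.04854 VAR  (c) S = 0.5086 VA  (d) PF = 0.9954 (lagging)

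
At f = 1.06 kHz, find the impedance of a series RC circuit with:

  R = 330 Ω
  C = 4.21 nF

Step 1 — Angular frequency: ω = 2π·f = 2π·1060 = 6660 rad/s.
Step 2 — Component impedances:
  R: Z = R = 330 Ω
  C: Z = 1/(jωC) = -j/(ω·C) = 0 - j3.566e+04 Ω
Step 3 — Series combination: Z_total = R + C = 330 - j3.566e+04 Ω = 3.567e+04∠-89.5° Ω.

Z = 330 - j3.566e+04 Ω = 3.567e+04∠-89.5° Ω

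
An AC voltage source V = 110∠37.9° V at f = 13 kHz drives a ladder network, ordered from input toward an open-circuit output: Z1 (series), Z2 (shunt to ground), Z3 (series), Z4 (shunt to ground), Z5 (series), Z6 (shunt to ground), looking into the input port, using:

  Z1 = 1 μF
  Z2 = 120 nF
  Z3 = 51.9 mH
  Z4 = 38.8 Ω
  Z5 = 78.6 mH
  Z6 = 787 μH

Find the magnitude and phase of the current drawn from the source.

Step 1 — Angular frequency: ω = 2π·f = 2π·1.3e+04 = 8.168e+04 rad/s.
Step 2 — Component impedances:
  Z1: Z = 1/(jωC) = -j/(ω·C) = 0 - j12.24 Ω
  Z2: Z = 1/(jωC) = -j/(ω·C) = 0 - j102 Ω
  Z3: Z = jωL = j·8.168e+04·0.0519 = 0 + j4239 Ω
  Z4: Z = R = 38.8 Ω
  Z5: Z = jωL = j·8.168e+04·0.0786 = 0 + j6420 Ω
  Z6: Z = jωL = j·8.168e+04·0.000787 = 0 + j64.28 Ω
Step 3 — Ladder network (open output): work backward from the far end, alternating series and parallel combinations. Z_in = 0.02359 - j116.8 Ω = 116.8∠-90.0° Ω.
Step 4 — Source phasor: V = 110∠37.9° V = 86.8 + j67.57 V.
Step 5 — Ohm's law: I = V / Z_total = (86.8 + j67.57) / (0.02359 - j116.8) = -0.5785 + j0.7434 A.
Step 6 — Convert to polar: |I| = 0.9419 A, ∠I = 127.9°.

I = 0.9419∠127.9° A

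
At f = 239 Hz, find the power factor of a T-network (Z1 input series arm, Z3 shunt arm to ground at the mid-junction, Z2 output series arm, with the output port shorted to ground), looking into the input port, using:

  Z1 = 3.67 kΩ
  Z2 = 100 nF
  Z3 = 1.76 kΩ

Step 1 — Angular frequency: ω = 2π·f = 2π·239 = 1502 rad/s.
Step 2 — Component impedances:
  Z1: Z = R = 3670 Ω
  Z2: Z = 1/(jωC) = -j/(ω·C) = 0 - j6659 Ω
  Z3: Z = R = 1760 Ω
Step 3 — With the output port shorted to ground, the output series arm Z2 runs from the junction to ground; the shunt arm Z3 also runs from the junction to ground. They appear in parallel: Z3 || Z2 = 1645 - j434.8 Ω.
Step 4 — Series with input arm Z1: Z_in = Z1 + (Z3 || Z2) = 5315 - j434.8 Ω = 5333∠-4.7° Ω.
Step 5 — Power factor: PF = cos(φ) = Re(Z)/|Z| = 5315.1/5332.8 = 0.9967.
Step 6 — Type: Im(Z) = -434.8 ⇒ leading (phase φ = -4.7°).

PF = 0.9967 (leading, φ = -4.7°)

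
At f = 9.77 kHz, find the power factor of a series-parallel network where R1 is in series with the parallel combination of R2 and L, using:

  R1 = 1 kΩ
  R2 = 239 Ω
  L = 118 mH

Step 1 — Angular frequency: ω = 2π·f = 2π·9770 = 6.139e+04 rad/s.
Step 2 — Component impedances:
  R1: Z = R = 1000 Ω
  R2: Z = R = 239 Ω
  L: Z = jωL = j·6.139e+04·0.118 = 0 + j7244 Ω
Step 3 — Parallel branch: R2 || L = 1/(1/R2 + 1/L) = 238.7 + j7.877 Ω.
Step 4 — Series with R1: Z_total = R1 + (R2 || L) = 1239 + j7.877 Ω = 1239∠0.4° Ω.
Step 5 — Power factor: PF = cos(φ) = Re(Z)/|Z| = 1239/1239 = 1.
Step 6 — Type: Im(Z) = 7.877 ⇒ lagging (phase φ = 0.4°).

PF = 1 (lagging, φ = 0.4°)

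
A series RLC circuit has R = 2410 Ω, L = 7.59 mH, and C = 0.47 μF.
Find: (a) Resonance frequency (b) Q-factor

Step 1 — Resonance condition Im(Z)=0 gives ω₀ = 1/√(LC).
Step 2 — ω₀ = 1/√(0.00759·4.7e-07) = 1.674e+04 rad/s.
Step 3 — f₀ = ω₀/(2π) = 2665 Hz.
Step 4 — Series Q: Q = ω₀L/R = 1.674e+04·0.00759/2410 = 0.05273.

(a) f₀ = 2665 Hz  (b) Q = 0.05273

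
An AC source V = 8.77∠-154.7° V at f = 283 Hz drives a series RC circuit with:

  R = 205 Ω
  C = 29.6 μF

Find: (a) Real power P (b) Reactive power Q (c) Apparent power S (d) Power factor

Step 1 — Angular frequency: ω = 2π·f = 2π·283 = 1778 rad/s.
Step 2 — Component impedances:
  R: Z = R = 205 Ω
  C: Z = 1/(jωC) = -j/(ω·C) = 0 - j19 Ω
Step 3 — Series combination: Z_total = R + C = 205 - j19 Ω = 205.9∠-5.3° Ω.
Step 4 — Source phasor: V = 8.77∠-154.7° V = -7.929 - j3.748 V.
Step 5 — Current: I = V / Z = -0.03667 - j0.02168 A = 0.0426∠-149.4° A.
Step 6 — Complex power: S = V·I* = 0.372 - j0.03448 VA.
Step 7 — Real power: P = Re(S) = 0.372 W.
Step 8 — Reactive power: Q = Im(S) = -0.03448 VAR.
Step 9 — Apparent power: |S| = 0.3736 VA.
Step 10 — Power factor: PF = P/|S| = 0.9957 (leading).

(a) P = 0.372 W  (b) Q = -0.03448 VAR  (c) S = 0.3736 VA  (d) PF = 0.9957 (leading)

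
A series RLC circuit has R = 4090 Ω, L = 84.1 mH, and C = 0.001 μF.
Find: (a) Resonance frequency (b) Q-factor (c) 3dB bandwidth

Step 1 — Resonance condition Im(Z)=0 gives ω₀ = 1/√(LC).
Step 2 — ω₀ = 1/√(0.0841·1e-09) = 1.09e+05 rad/s.
Step 3 — f₀ = ω₀/(2π) = 1.735e+04 Hz.
Step 4 — Series Q: Q = ω₀L/R = 1.09e+05·0.0841/4090 = 2.242.
Step 5 — 3dB bandwidth: Δω = ω₀/Q = 4.863e+04 rad/s; BW = Δω/(2π) = 7740 Hz.

(a) f₀ = 1.735e+04 Hz  (b) Q = 2.242  (c) BW = 7740 Hz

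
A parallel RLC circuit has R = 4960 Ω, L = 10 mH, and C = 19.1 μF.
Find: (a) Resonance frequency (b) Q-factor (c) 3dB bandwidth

Step 1 — Resonance: ω₀ = 1/√(LC) = 1/√(0.01·1.91e-05) = 2288 rad/s.
Step 2 — f₀ = ω₀/(2π) = 364.2 Hz.
Step 3 — Parallel Q: Q = R/(ω₀L) = 4960/(2288·0.01) = 216.8.
Step 4 — Bandwidth: Δω = ω₀/Q = 10.56 rad/s; BW = Δω/(2π) = 1.68 Hz.

(a) f₀ = 364.2 Hz  (b) Q = 216.8  (c) BW = 1.68 Hz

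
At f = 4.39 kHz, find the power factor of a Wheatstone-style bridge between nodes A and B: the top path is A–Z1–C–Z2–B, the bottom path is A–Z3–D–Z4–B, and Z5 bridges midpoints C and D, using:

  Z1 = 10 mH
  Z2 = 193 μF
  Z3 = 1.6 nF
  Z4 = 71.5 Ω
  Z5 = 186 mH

Step 1 — Angular frequency: ω = 2π·f = 2π·4390 = 2.758e+04 rad/s.
Step 2 — Component impedances:
  Z1: Z = jωL = j·2.758e+04·0.01 = 0 + j275.8 Ω
  Z2: Z = 1/(jωC) = -j/(ω·C) = 0 - j0.1878 Ω
  Z3: Z = 1/(jωC) = -j/(ω·C) = 0 - j2.266e+04 Ω
  Z4: Z = R = 71.5 Ω
  Z5: Z = jωL = j·2.758e+04·0.186 = 0 + j5130 Ω
Step 3 — Bridge requires nodal analysis (the Z5 bridge couples midpoints C and D, so the two paths cannot be reduced to a simple series/parallel combination). Setting node B to ground and injecting 1 A at node A, the 3-node admittance system at A, C, D solves to V_A = Z_AB = 0.01091 + j279 Ω = 279∠90.0° Ω.
Step 4 — Power factor: PF = cos(φ) = Re(Z)/|Z| = 0.010907/279.04 = 3.909e-05.
Step 5 — Type: Im(Z) = 279 ⇒ lagging (phase φ = 90.0°).

PF = 3.909e-05 (lagging, φ = 90.0°)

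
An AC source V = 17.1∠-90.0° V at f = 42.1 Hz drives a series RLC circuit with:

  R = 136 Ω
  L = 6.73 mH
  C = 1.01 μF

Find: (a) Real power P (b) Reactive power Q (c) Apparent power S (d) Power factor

Step 1 — Angular frequency: ω = 2π·f = 2π·42.1 = 264.5 rad/s.
Step 2 — Component impedances:
  R: Z = R = 136 Ω
  L: Z = jωL = j·264.5·0.00673 = 0 + j1.78 Ω
  C: Z = 1/(jωC) = -j/(ω·C) = 0 - j3743 Ω
Step 3 — Series combination: Z_total = R + L + C = 136 - j3741 Ω = 3744∠-87.9° Ω.
Step 4 — Source phasor: V = 17.1∠-90.0° V = 0 - j17.1 V.
Step 5 — Current: I = V / Z = 0.004565 - j0.0001659 A = 0.004568∠-2.1° A.
Step 6 — Complex power: S = V·I* = 0.002838 - j0.07806 VA.
Step 7 — Real power: P = Re(S) = 0.002838 W.
Step 8 — Reactive power: Q = Im(S) = -0.07806 VAR.
Step 9 — Apparent power: |S| = 0.07811 VA.
Step 10 — Power factor: PF = P/|S| = 0.03633 (leading).

(a) P = 0.002838 W  (b) Q = -0.07806 VAR  (c) S = 0.07811 VA  (d) PF = 0.03633 (leading)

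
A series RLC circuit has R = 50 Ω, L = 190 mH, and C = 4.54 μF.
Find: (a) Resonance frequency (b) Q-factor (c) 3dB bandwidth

Step 1 — Resonance condition Im(Z)=0 gives ω₀ = 1/√(LC).
Step 2 — ω₀ = 1/√(0.19·4.54e-06) = 1077 rad/s.
Step 3 — f₀ = ω₀/(2π) = 171.4 Hz.
Step 4 — Series Q: Q = ω₀L/R = 1077·0.19/50 = 4.091.
Step 5 — 3dB bandwidth: Δω = ω₀/Q = 263.2 rad/s; BW = Δω/(2π) = 41.88 Hz.

(a) f₀ = 171.4 Hz  (b) Q = 4.091  (c) BW = 41.88 Hz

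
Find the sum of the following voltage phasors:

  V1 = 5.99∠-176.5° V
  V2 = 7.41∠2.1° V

Step 1 — Convert each phasor to rectangular form:
  V1 = 5.99·(cos(-176.5°) + j·sin(-176.5°)) = -5.979 - j0.3657 V
  V2 = 7.41·(cos(2.1°) + j·sin(2.1°)) = 7.405 + j0.2715 V
Step 2 — Sum components: V_total = 1.426 - j0.09415 V.
Step 3 — Convert to polar: |V_total| = 1.429 V, ∠V_total = -3.8°.

V_total = 1.429∠-3.8° V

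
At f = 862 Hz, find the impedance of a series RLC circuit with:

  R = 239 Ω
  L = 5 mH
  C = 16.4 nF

Step 1 — Angular frequency: ω = 2π·f = 2π·862 = 5416 rad/s.
Step 2 — Component impedances:
  R: Z = R = 239 Ω
  L: Z = jωL = j·5416·0.005 = 0 + j27.08 Ω
  C: Z = 1/(jωC) = -j/(ω·C) = 0 - j1.126e+04 Ω
Step 3 — Series combination: Z_total = R + L + C = 239 - j1.123e+04 Ω = 1.123e+04∠-88.8° Ω.

Z = 239 - j1.123e+04 Ω = 1.123e+04∠-88.8° Ω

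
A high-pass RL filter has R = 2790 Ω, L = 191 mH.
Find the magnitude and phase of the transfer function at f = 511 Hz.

Step 1 — Angular frequency: ω = 2π·511 = 3211 rad/s.
Step 2 — Transfer function: H(jω) = jωL/(R + jωL).
Step 3 — Numerator jωL = j·613.2; denominator R + jωL = 2790 + j613.2.
Step 4 — H = 0.04609 + j0.2097.
Step 5 — Magnitude: |H| = 0.2147 (-13.4 dB); phase: φ = 77.6°.

|H| = 0.2147 (-13.4 dB), φ = 77.6°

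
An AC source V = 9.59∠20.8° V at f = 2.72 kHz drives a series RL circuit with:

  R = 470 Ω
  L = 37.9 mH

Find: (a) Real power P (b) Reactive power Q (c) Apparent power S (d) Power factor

Step 1 — Angular frequency: ω = 2π·f = 2π·2720 = 1.709e+04 rad/s.
Step 2 — Component impedances:
  R: Z = R = 470 Ω
  L: Z = jωL = j·1.709e+04·0.0379 = 0 + j647.7 Ω
Step 3 — Series combination: Z_total = R + L = 470 + j647.7 Ω = 800.3∠54.0° Ω.
Step 4 — Source phasor: V = 9.59∠20.8° V = 8.965 + j3.405 V.
Step 5 — Current: I = V / Z = 0.01002 - j0.006568 A = 0.01198∠-33.2° A.
Step 6 — Complex power: S = V·I* = 0.06749 + j0.09301 VA.
Step 7 — Real power: P = Re(S) = 0.06749 W.
Step 8 — Reactive power: Q = Im(S) = 0.09301 VAR.
Step 9 — Apparent power: |S| = 0.1149 VA.
Step 10 — Power factor: PF = P/|S| = 0.5873 (lagging).

(a) P = 0.06749 W  (b) Q = 0.09301 VAR  (c) S = 0.1149 VA  (d) PF = 0.5873 (lagging)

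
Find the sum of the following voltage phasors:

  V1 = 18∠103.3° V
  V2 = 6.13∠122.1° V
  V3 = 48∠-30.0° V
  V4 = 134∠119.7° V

Step 1 — Convert each phasor to rectangular form:
  V1 = 18·(cos(103.3°) + j·sin(103.3°)) = -4.141 + j17.52 V
  V2 = 6.13·(cos(122.1°) + j·sin(122.1°)) = -3.257 + j5.193 V
  V3 = 48·(cos(-30.0°) + j·sin(-30.0°)) = 41.57 - j24 V
  V4 = 134·(cos(119.7°) + j·sin(119.7°)) = -66.39 + j116.4 V
Step 2 — Sum components: V_total = -32.22 + j115.1 V.
Step 3 — Convert to polar: |V_total| = 119.5 V, ∠V_total = 105.6°.

V_total = 119.5∠105.6° V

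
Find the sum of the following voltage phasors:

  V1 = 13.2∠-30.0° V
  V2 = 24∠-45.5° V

Step 1 — Convert each phasor to rectangular form:
  V1 = 13.2·(cos(-30.0°) + j·sin(-30.0°)) = 11.43 - j6.6 V
  V2 = 24·(cos(-45.5°) + j·sin(-45.5°)) = 16.82 - j17.12 V
Step 2 — Sum components: V_total = 28.25 - j23.72 V.
Step 3 — Convert to polar: |V_total| = 36.89 V, ∠V_total = -40.0°.

V_total = 36.89∠-40.0° V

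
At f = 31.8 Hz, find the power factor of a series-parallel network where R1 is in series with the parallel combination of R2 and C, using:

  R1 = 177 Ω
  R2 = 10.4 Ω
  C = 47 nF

Step 1 — Angular frequency: ω = 2π·f = 2π·31.8 = 199.8 rad/s.
Step 2 — Component impedances:
  R1: Z = R = 177 Ω
  R2: Z = R = 10.4 Ω
  C: Z = 1/(jωC) = -j/(ω·C) = 0 - j1.065e+05 Ω
Step 3 — Parallel branch: R2 || C = 1/(1/R2 + 1/C) = 10.4 - j0.001016 Ω.
Step 4 — Series with R1: Z_total = R1 + (R2 || C) = 187.4 - j0.001016 Ω = 187.4∠-0.0° Ω.
Step 5 — Power factor: PF = cos(φ) = Re(Z)/|Z| = 187.4/187.4 = 1.
Step 6 — Type: Im(Z) = -0.001016 ⇒ leading (phase φ = -0.0°).

PF = 1 (leading, φ = -0.0°)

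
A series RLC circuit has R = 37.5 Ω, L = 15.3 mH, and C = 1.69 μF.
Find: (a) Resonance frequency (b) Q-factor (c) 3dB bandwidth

Step 1 — Resonance condition Im(Z)=0 gives ω₀ = 1/√(LC).
Step 2 — ω₀ = 1/√(0.0153·1.69e-06) = 6219 rad/s.
Step 3 — f₀ = ω₀/(2π) = 989.8 Hz.
Step 4 — Series Q: Q = ω₀L/R = 6219·0.0153/37.5 = 2.537.
Step 5 — 3dB bandwidth: Δω = ω₀/Q = 2451 rad/s; BW = Δω/(2π) = 390.1 Hz.

(a) f₀ = 989.8 Hz  (b) Q = 2.537  (c) BW = 390.1 Hz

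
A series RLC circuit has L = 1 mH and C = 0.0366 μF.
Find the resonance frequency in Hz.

Step 1 — Resonance condition Im(Z)=0 gives ω₀ = 1/√(LC).
Step 2 — ω₀ = 1/√(0.001·3.66e-08) = 1.653e+05 rad/s.
Step 3 — f₀ = ω₀/(2π) = 2.631e+04 Hz.

f₀ = 2.631e+04 Hz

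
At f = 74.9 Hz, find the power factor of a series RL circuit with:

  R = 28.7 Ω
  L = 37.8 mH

Step 1 — Angular frequency: ω = 2π·f = 2π·74.9 = 470.6 rad/s.
Step 2 — Component impedances:
  R: Z = R = 28.7 Ω
  L: Z = jωL = j·470.6·0.0378 = 0 + j17.79 Ω
Step 3 — Series combination: Z_total = R + L = 28.7 + j17.79 Ω = 33.77∠31.8° Ω.
Step 4 — Power factor: PF = cos(φ) = Re(Z)/|Z| = 28.7/33.766 = 0.85.
Step 5 — Type: Im(Z) = 17.79 ⇒ lagging (phase φ = 31.8°).

PF = 0.85 (lagging, φ = 31.8°)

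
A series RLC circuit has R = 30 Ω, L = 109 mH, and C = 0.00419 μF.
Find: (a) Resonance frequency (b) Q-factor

Step 1 — Resonance condition Im(Z)=0 gives ω₀ = 1/√(LC).
Step 2 — ω₀ = 1/√(0.109·4.19e-09) = 4.679e+04 rad/s.
Step 3 — f₀ = ω₀/(2π) = 7447 Hz.
Step 4 — Series Q: Q = ω₀L/R = 4.679e+04·0.109/30 = 170.

(a) f₀ = 7447 Hz  (b) Q = 170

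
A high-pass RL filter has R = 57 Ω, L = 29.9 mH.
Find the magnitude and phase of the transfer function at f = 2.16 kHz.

Step 1 — Angular frequency: ω = 2π·2160 = 1.357e+04 rad/s.
Step 2 — Transfer function: H(jω) = jωL/(R + jωL).
Step 3 — Numerator jωL = j·405.8; denominator R + jωL = 57 + j405.8.
Step 4 — H = 0.9807 + j0.1377.
Step 5 — Magnitude: |H| = 0.9903 (-0.1 dB); phase: φ = 8.0°.

|H| = 0.9903 (-0.1 dB), φ = 8.0°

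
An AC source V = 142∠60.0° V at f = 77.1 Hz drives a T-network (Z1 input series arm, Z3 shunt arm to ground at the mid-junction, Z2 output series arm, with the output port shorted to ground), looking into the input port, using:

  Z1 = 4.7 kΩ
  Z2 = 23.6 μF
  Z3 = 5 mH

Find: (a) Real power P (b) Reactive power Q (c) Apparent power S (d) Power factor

Step 1 — Angular frequency: ω = 2π·f = 2π·77.1 = 484.4 rad/s.
Step 2 — Component impedances:
  Z1: Z = R = 4700 Ω
  Z2: Z = 1/(jωC) = -j/(ω·C) = 0 - j87.47 Ω
  Z3: Z = jωL = j·484.4·0.005 = 0 + j2.422 Ω
Step 3 — With the output port shorted to ground, the output series arm Z2 runs from the junction to ground; the shunt arm Z3 also runs from the junction to ground. They appear in parallel: Z3 || Z2 = 0 + j2.491 Ω.
Step 4 — Series with input arm Z1: Z_in = Z1 + (Z3 || Z2) = 4700 + j2.491 Ω = 4700∠0.0° Ω.
Step 5 — Source phasor: V = 142∠60.0° V = 71 + j123 V.
Step 6 — Current: I = V / Z = 0.01512 + j0.02616 A = 0.03021∠60.0° A.
Step 7 — Complex power: S = V·I* = 4.29 + j0.002274 VA.
Step 8 — Real power: P = Re(S) = 4.29 W.
Step 9 — Reactive power: Q = Im(S) = 0.002274 VAR.
Step 10 — Apparent power: |S| = 4.29 VA.
Step 11 — Power factor: PF = P/|S| = 1 (lagging).

(a) P = 4.29 W  (b) Q = 0.002274 VAR  (c) S = 4.29 VA  (d) PF = 1 (lagging)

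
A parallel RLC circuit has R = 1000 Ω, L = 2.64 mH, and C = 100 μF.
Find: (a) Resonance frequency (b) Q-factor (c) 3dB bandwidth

Step 1 — Resonance: ω₀ = 1/√(LC) = 1/√(0.00264·0.0001) = 1946 rad/s.
Step 2 — f₀ = ω₀/(2π) = 309.8 Hz.
Step 3 — Parallel Q: Q = R/(ω₀L) = 1000/(1946·0.00264) = 194.6.
Step 4 — Bandwidth: Δω = ω₀/Q = 10 rad/s; BW = Δω/(2π) = 1.592 Hz.

(a) f₀ = 309.8 Hz  (b) Q = 194.6  (c) BW = 1.592 Hz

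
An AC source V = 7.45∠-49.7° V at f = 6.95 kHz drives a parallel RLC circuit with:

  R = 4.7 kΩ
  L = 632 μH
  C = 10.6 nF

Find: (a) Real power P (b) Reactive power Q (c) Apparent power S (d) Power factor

Step 1 — Angular frequency: ω = 2π·f = 2π·6950 = 4.367e+04 rad/s.
Step 2 — Component impedances:
  R: Z = R = 4700 Ω
  L: Z = jωL = j·4.367e+04·0.000632 = 0 + j27.6 Ω
  C: Z = 1/(jωC) = -j/(ω·C) = 0 - j2160 Ω
Step 3 — Parallel combination: 1/Z_total = 1/R + 1/L + 1/C; Z_total = 0.1663 + j27.95 Ω = 27.95∠89.7° Ω.
Step 4 — Source phasor: V = 7.45∠-49.7° V = 4.819 - j5.682 V.
Step 5 — Current: I = V / Z = -0.2022 - j0.1736 A = 0.2665∠-139.4° A.
Step 6 — Complex power: S = V·I* = 0.01181 + j1.985 VA.
Step 7 — Real power: P = Re(S) = 0.01181 W.
Step 8 — Reactive power: Q = Im(S) = 1.985 VAR.
Step 9 — Apparent power: |S| = 1.985 VA.
Step 10 — Power factor: PF = P/|S| = 0.005948 (lagging).

(a) P = 0.01181 W  (b) Q = 1.985 VAR  (c) S = 1.985 VA  (d) PF = 0.005948 (lagging)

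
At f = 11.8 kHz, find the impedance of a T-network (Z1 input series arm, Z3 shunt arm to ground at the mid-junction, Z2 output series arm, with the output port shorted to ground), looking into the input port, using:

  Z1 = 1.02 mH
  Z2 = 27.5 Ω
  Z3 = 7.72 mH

Step 1 — Angular frequency: ω = 2π·f = 2π·1.18e+04 = 7.414e+04 rad/s.
Step 2 — Component impedances:
  Z1: Z = jωL = j·7.414e+04·0.00102 = 0 + j75.62 Ω
  Z2: Z = R = 27.5 Ω
  Z3: Z = jωL = j·7.414e+04·0.00772 = 0 + j572.4 Ω
Step 3 — With the output port shorted to ground, the output series arm Z2 runs from the junction to ground; the shunt arm Z3 also runs from the junction to ground. They appear in parallel: Z3 || Z2 = 27.44 + j1.318 Ω.
Step 4 — Series with input arm Z1: Z_in = Z1 + (Z3 || Z2) = 27.44 + j76.94 Ω = 81.69∠70.4° Ω.

Z = 27.44 + j76.94 Ω = 81.69∠70.4° Ω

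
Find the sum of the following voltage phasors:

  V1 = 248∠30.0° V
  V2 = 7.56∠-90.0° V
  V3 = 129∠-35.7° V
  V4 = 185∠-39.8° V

Step 1 — Convert each phasor to rectangular form:
  V1 = 248·(cos(30.0°) + j·sin(30.0°)) = 214.8 + j124 V
  V2 = 7.56·(cos(-90.0°) + j·sin(-90.0°)) = 0 - j7.56 V
  V3 = 129·(cos(-35.7°) + j·sin(-35.7°)) = 104.8 - j75.28 V
  V4 = 185·(cos(-39.8°) + j·sin(-39.8°)) = 142.1 - j118.4 V
Step 2 — Sum components: V_total = 461.7 - j77.26 V.
Step 3 — Convert to polar: |V_total| = 468.1 V, ∠V_total = -9.5°.

V_total = 468.1∠-9.5° V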